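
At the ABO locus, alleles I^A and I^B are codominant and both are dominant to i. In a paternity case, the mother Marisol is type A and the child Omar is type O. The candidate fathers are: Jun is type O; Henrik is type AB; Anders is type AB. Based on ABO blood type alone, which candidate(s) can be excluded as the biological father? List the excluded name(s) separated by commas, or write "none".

Henrik, Anders

A candidate is excluded only if no genotype consistent with his phenotype could produce a type O child with a type A mother.
Henrik (type AB): no genotype consistent with that phenotype can produce a type-O child with a type-A mother.
Anders (type AB): no genotype consistent with that phenotype can produce a type-O child with a type-A mother.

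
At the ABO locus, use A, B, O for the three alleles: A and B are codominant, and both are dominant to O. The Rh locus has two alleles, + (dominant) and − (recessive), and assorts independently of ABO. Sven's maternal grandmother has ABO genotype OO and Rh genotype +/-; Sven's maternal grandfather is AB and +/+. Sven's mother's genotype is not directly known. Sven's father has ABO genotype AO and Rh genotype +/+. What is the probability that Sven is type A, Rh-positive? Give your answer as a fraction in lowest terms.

Sven's mother's ABO genotype from OO × AB: 1/2 AO, 1/2 BO.
Crossing each possibility with the father AO and summing P(type A): 1/2·3/4 + 1/2·1/4 = 1/2.
Similarly for Rh via the mother's Rh distribution: P(Rh+) = 1.
Independent loci: 1/2 × 1 = 1/2.

1/2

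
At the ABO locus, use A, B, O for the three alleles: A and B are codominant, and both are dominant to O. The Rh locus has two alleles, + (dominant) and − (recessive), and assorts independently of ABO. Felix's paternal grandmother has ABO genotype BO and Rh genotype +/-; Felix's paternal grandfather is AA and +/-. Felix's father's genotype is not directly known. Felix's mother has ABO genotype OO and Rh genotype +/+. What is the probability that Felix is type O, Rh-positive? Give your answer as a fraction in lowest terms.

1/4

Felix's father's ABO genotype from BO × AA: 1/2 AB, 1/2 AO.
Crossing each possibility with the mother OO and summing P(type O): 1/2·0 + 1/2·1/2 = 1/4.
Similarly for Rh via the father's Rh distribution: P(Rh+) = 1.
Independent loci: 1/4 × 1 = 1/4.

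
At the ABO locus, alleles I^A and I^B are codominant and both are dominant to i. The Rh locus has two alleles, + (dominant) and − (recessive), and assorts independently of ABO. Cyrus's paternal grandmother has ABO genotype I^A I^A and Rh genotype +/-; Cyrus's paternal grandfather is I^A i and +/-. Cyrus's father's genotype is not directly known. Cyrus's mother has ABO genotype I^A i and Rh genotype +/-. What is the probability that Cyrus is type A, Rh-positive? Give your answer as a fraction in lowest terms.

Cyrus's father's ABO genotype from I^A I^A × I^A i: 1/2 I^A I^A, 1/2 I^A i.
Crossing each possibility with the mother I^A i and summing P(type A): 1/2·1 + 1/2·3/4 = 7/8.
Similarly for Rh via the father's Rh distribution: P(Rh+) = 3/4.
Independent loci: 7/8 × 3/4 = 21/32.

21/32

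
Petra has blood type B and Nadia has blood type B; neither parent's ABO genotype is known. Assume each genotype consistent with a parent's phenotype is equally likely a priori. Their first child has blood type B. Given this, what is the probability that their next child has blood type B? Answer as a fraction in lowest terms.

19/20

Possible genotypes: Petra ∈ {I^B I^B, I^B i}; Nadia ∈ {I^B I^B, I^B i}.
Weight each parental genotype pair by prior × P(type-B child):
  I^B I^B × I^B I^B: posterior weight 4/15; P(next child type B) = 1.
  I^B I^B × I^B i: posterior weight 4/15; P(next child type B) = 1.
  I^B i × I^B I^B: posterior weight 4/15; P(next child type B) = 1.
  I^B i × I^B i: posterior weight 1/5; P(next child type B) = 3/4.
Weighted sum = 19/20.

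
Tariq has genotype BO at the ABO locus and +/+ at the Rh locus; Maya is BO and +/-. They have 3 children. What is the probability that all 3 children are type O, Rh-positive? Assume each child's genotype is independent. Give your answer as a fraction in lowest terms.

1/64

ABO cross BO × BO → 1/4 O, 3/4 B.
Rh cross +/+ × +/- → 1 Rh+; so P(type O, Rh-positive) = 1/4 × 1 = 1/4 per child.
All 3 independent: (1/4)^3 = 1/64.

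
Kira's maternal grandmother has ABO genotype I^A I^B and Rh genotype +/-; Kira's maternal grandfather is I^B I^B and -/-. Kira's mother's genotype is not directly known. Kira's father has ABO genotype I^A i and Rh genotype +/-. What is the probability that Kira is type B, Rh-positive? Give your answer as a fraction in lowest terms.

Kira's mother's ABO genotype from I^A I^B × I^B I^B: 1/2 I^A I^B, 1/2 I^B I^B.
Crossing each possibility with the father I^A i and summing P(type B): 1/2·1/4 + 1/2·1/2 = 3/8.
Similarly for Rh via the mother's Rh distribution: P(Rh+) = 5/8.
Independent loci: 3/8 × 5/8 = 15/64.

15/64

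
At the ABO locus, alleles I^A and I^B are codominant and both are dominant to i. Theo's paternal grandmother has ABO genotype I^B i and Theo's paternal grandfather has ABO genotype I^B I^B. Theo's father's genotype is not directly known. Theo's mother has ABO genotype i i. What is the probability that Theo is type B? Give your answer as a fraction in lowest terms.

Theo's father's ABO genotype from I^B i × I^B I^B: 1/2 I^B I^B, 1/2 I^B i.
Crossing each possibility with the mother i i and summing P(type B): 1/2·1 + 1/2·1/2 = 3/4.

3/4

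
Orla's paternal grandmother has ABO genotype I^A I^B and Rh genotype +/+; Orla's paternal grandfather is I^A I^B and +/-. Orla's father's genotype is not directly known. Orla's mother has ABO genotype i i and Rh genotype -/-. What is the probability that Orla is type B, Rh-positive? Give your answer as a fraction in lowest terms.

Orla's father's ABO genotype from I^A I^B × I^A I^B: 1/4 I^A I^A, 1/2 I^A I^B, 1/4 I^B I^B.
Crossing each possibility with the mother i i and summing P(type B): 1/4·0 + 1/2·1/2 + 1/4·1 = 1/2.
Similarly for Rh via the father's Rh distribution: P(Rh+) = 3/4.
Independent loci: 1/2 × 3/4 = 3/8.

3/8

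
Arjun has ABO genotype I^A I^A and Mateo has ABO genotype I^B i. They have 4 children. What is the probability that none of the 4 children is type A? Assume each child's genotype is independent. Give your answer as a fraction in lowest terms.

1/16

ABO cross I^A I^A × I^B i → 1/2 A, 1/2 AB.
So P(type A) = 1/2 per child.
P(not type A) = 1/2 for one child; (1/2)^4 = 1/16.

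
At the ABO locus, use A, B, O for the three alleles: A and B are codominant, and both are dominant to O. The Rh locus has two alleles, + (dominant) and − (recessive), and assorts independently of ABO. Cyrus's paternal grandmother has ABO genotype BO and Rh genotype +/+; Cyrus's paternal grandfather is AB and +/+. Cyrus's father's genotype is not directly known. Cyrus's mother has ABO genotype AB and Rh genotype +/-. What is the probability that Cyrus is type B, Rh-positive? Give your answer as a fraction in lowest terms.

3/8

Cyrus's father's ABO genotype from BO × AB: 1/4 AB, 1/4 AO, 1/4 BB, 1/4 BO.
Crossing each possibility with the mother AB and summing P(type B): 1/4·1/4 + 1/4·1/4 + 1/4·1/2 + 1/4·1/2 = 3/8.
Similarly for Rh via the father's Rh distribution: P(Rh+) = 1.
Independent loci: 3/8 × 1 = 3/8.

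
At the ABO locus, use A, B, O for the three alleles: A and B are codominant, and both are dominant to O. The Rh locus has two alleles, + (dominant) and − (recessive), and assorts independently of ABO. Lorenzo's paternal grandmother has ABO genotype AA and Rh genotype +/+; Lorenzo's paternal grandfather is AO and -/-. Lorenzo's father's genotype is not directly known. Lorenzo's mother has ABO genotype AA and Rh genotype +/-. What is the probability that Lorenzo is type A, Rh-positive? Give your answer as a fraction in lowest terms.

Lorenzo's father's ABO genotype from AA × AO: 1/2 AA, 1/2 AO.
Crossing each possibility with the mother AA and summing P(type A): 1/2·1 + 1/2·1 = 1.
Similarly for Rh via the father's Rh distribution: P(Rh+) = 3/4.
Independent loci: 1 × 3/4 = 3/4.

3/4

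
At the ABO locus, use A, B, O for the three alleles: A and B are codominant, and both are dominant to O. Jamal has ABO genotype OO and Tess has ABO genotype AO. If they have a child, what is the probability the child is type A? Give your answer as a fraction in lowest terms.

ABO cross OO × AO → offspring phenotypes: 1/2 O, 1/2 A.
So P(type A) = 1/2.

1/2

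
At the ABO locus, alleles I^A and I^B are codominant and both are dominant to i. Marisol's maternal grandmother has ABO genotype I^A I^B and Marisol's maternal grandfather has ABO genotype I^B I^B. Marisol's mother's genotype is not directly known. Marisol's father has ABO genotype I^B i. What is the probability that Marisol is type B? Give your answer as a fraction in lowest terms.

3/4

Marisol's mother's ABO genotype from I^A I^B × I^B I^B: 1/2 I^A I^B, 1/2 I^B I^B.
Crossing each possibility with the father I^B i and summing P(type B): 1/2·1/2 + 1/2·1 = 3/4.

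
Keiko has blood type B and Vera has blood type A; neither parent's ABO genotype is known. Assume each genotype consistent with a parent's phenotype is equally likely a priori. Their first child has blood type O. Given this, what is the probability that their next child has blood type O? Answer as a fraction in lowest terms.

Possible genotypes: Keiko ∈ {BB, BO}; Vera ∈ {AA, AO}.
Weight each parental genotype pair by prior × P(type-O child):
  BO × AO: posterior weight 1; P(next child type O) = 1/4.
Weighted sum = 1/4.

1/4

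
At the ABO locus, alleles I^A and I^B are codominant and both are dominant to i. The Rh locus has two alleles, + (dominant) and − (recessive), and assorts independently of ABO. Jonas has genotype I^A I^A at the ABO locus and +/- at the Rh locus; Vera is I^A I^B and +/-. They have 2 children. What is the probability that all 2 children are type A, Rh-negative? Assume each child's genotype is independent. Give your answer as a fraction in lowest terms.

1/64

ABO cross I^A I^A × I^A I^B → 1/2 A, 1/2 AB.
Rh cross +/- × +/- → 3/4 Rh+, 1/4 Rh-; so P(type A, Rh-negative) = 1/2 × 1/4 = 1/8 per child.
All 2 independent: (1/8)^2 = 1/64.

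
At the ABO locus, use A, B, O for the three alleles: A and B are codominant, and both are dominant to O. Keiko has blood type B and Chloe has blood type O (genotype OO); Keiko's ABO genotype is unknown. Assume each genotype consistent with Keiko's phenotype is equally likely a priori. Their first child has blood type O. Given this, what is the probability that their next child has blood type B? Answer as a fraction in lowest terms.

1/2

Possible genotypes: Keiko ∈ {BB, BO}; Chloe ∈ {OO}.
Weight each parental genotype pair by prior × P(type-O child):
  BO × OO: posterior weight 1; P(next child type B) = 1/2.
Weighted sum = 1/2.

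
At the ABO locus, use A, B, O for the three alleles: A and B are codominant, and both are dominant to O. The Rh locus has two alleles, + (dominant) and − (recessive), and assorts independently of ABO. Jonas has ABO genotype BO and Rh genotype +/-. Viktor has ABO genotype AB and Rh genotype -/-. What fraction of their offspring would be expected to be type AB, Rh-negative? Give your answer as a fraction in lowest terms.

1/8

ABO cross BO × AB → offspring phenotypes: 1/4 A, 1/2 B, 1/4 AB.
Rh cross +/- × -/- → 1/2 Rh+, 1/2 Rh-.
Independent loci: P(type AB, Rh-negative) = 1/4 × 1/2 = 1/8.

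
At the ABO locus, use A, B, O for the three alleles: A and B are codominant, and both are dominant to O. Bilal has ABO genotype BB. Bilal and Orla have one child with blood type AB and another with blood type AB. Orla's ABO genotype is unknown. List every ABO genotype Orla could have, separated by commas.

AA, AB, AO

For each candidate genotype of Orla, check whether crossing it with BB can produce every observed child phenotype.
  AA → possible child types {AB} ✓
  AB → possible child types {B, AB} ✓
  AO → possible child types {B, AB} ✓
  BB → possible child types {B} ✗
  BO → possible child types {B} ✗
  OO → possible child types {B} ✗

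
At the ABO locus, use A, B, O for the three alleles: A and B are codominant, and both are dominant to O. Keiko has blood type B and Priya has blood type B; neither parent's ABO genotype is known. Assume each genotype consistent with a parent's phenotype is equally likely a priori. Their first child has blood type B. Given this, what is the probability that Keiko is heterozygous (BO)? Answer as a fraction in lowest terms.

7/15

Possible genotypes: Keiko ∈ {BB, BO}; Priya ∈ {BB, BO}.
Weight each parental genotype pair by prior × P(type-B child):
  BB × BB: posterior weight 4/15.
  BB × BO: posterior weight 4/15.
  BO × BB: posterior weight 4/15.
  BO × BO: posterior weight 1/5.
Sum the posterior weight over pairs where Keiko is BO: 7/15.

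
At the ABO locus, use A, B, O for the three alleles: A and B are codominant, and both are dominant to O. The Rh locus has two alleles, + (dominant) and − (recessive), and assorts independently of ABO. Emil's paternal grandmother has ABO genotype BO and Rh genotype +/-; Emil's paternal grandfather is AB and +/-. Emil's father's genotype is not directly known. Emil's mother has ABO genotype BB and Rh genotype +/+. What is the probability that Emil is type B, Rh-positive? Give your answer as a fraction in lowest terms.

Emil's father's ABO genotype from BO × AB: 1/4 AB, 1/4 AO, 1/4 BB, 1/4 BO.
Crossing each possibility with the mother BB and summing P(type B): 1/4·1/2 + 1/4·1/2 + 1/4·1 + 1/4·1 = 3/4.
Similarly for Rh via the father's Rh distribution: P(Rh+) = 1.
Independent loci: 3/4 × 1 = 3/4.

3/4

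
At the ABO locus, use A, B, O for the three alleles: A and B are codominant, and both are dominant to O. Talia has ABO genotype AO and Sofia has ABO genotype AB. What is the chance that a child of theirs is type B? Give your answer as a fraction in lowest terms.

1/4

ABO cross AO × AB → offspring phenotypes: 1/2 A, 1/4 B, 1/4 AB.
So P(type B) = 1/4.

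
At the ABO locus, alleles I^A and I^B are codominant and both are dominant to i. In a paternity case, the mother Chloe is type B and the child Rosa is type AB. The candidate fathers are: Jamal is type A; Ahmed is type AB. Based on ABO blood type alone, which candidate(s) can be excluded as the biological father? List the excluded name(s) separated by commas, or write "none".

A candidate is excluded only if no genotype consistent with his phenotype could produce a type AB child with a type B mother.
Every candidate has at least one consistent genotype combination, so none can be excluded.

none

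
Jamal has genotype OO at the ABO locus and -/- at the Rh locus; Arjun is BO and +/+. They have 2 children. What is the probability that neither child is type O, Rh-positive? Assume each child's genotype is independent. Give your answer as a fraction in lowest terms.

ABO cross OO × BO → 1/2 O, 1/2 B.
Rh cross -/- × +/+ → 1 Rh+; so P(type O, Rh-positive) = 1/2 × 1 = 1/2 per child.
P(not type O, Rh-positive) = 1/2 for one child; (1/2)^2 = 1/4.

1/4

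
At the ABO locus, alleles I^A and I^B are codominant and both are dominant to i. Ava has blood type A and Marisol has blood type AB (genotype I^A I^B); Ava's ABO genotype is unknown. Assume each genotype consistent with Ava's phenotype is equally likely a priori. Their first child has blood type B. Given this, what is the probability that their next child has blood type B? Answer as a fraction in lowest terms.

1/4

Possible genotypes: Ava ∈ {I^A I^A, I^A i}; Marisol ∈ {I^A I^B}.
Weight each parental genotype pair by prior × P(type-B child):
  I^A i × I^A I^B: posterior weight 1; P(next child type B) = 1/4.
Weighted sum = 1/4.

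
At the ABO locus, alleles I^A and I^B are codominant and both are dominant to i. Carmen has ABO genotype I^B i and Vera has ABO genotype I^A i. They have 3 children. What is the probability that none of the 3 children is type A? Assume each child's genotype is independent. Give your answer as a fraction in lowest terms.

ABO cross I^B i × I^A i → 1/4 O, 1/4 A, 1/4 B, 1/4 AB.
So P(type A) = 1/4 per child.
P(not type A) = 3/4 for one child; (3/4)^3 = 27/64.

27/64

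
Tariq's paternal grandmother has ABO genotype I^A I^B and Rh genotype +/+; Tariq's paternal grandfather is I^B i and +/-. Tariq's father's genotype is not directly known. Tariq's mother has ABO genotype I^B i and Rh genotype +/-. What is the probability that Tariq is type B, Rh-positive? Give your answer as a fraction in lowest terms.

35/64

Tariq's father's ABO genotype from I^A I^B × I^B i: 1/4 I^A I^B, 1/4 I^A i, 1/4 I^B I^B, 1/4 I^B i.
Crossing each possibility with the mother I^B i and summing P(type B): 1/4·1/2 + 1/4·1/4 + 1/4·1 + 1/4·3/4 = 5/8.
Similarly for Rh via the father's Rh distribution: P(Rh+) = 7/8.
Independent loci: 5/8 × 7/8 = 35/64.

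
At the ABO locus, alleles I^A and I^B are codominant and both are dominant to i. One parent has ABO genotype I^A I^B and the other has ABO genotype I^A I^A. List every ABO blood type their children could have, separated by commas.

A, AB

Gametes from I^A I^B × I^A I^A give offspring ABO genotypes I^A I^A, I^A I^B, i.e. phenotypes A, AB.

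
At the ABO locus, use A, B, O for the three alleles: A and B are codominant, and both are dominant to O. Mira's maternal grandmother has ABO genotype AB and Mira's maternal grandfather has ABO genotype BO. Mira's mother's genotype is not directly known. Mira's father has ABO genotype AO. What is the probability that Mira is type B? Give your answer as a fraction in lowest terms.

1/4

Mira's mother's ABO genotype from AB × BO: 1/4 AB, 1/4 AO, 1/4 BB, 1/4 BO.
Crossing each possibility with the father AO and summing P(type B): 1/4·1/4 + 1/4·0 + 1/4·1/2 + 1/4·1/4 = 1/4.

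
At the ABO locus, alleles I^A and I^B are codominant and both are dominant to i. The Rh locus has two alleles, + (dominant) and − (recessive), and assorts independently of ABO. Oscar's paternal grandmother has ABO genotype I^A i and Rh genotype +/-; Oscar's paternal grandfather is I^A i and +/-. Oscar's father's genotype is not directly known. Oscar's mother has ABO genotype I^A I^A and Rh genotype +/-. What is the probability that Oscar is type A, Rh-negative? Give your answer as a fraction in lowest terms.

Oscar's father's ABO genotype from I^A i × I^A i: 1/4 I^A I^A, 1/2 I^A i, 1/4 i i.
Crossing each possibility with the mother I^A I^A and summing P(type A): 1/4·1 + 1/2·1 + 1/4·1 = 1.
Similarly for Rh via the father's Rh distribution: P(Rh-) = 1/4.
Independent loci: 1 × 1/4 = 1/4.

1/4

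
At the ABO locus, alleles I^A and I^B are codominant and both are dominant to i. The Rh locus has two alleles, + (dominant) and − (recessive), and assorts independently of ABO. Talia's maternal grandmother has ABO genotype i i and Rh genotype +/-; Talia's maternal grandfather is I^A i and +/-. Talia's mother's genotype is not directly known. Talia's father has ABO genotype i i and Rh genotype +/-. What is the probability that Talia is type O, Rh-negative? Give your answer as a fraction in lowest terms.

Talia's mother's ABO genotype from i i × I^A i: 1/2 I^A i, 1/2 i i.
Crossing each possibility with the father i i and summing P(type O): 1/2·1/2 + 1/2·1 = 3/4.
Similarly for Rh via the mother's Rh distribution: P(Rh-) = 1/4.
Independent loci: 3/4 × 1/4 = 3/16.

3/16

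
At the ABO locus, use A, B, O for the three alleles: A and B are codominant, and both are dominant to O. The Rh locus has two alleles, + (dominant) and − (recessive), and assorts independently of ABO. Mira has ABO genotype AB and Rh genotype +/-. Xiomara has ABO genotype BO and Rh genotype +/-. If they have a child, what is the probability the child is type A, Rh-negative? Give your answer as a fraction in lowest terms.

ABO cross AB × BO → offspring phenotypes: 1/4 A, 1/2 B, 1/4 AB.
Rh cross +/- × +/- → 3/4 Rh+, 1/4 Rh-.
Independent loci: P(type A, Rh-negative) = 1/4 × 1/4 = 1/16.

1/16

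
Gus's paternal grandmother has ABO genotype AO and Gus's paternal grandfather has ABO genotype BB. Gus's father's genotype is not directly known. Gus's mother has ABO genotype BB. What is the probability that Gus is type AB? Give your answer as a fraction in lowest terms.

Gus's father's ABO genotype from AO × BB: 1/2 AB, 1/2 BO.
Crossing each possibility with the mother BB and summing P(type AB): 1/2·1/2 + 1/2·0 = 1/4.

1/4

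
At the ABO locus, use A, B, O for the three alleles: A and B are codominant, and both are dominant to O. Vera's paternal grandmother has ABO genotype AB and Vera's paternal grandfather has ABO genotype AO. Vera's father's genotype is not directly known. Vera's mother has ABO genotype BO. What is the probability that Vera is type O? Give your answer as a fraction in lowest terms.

1/8

Vera's father's ABO genotype from AB × AO: 1/4 AA, 1/4 AB, 1/4 AO, 1/4 BO.
Crossing each possibility with the mother BO and summing P(type O): 1/4·0 + 1/4·0 + 1/4·1/4 + 1/4·1/4 = 1/8.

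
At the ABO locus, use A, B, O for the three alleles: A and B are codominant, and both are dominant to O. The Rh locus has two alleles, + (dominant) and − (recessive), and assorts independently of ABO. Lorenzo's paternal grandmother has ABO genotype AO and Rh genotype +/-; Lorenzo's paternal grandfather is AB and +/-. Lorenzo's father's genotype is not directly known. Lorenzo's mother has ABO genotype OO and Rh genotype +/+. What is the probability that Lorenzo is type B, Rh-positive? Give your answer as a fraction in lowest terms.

Lorenzo's father's ABO genotype from AO × AB: 1/4 AA, 1/4 AB, 1/4 AO, 1/4 BO.
Crossing each possibility with the mother OO and summing P(type B): 1/4·0 + 1/4·1/2 + 1/4·0 + 1/4·1/2 = 1/4.
Similarly for Rh via the father's Rh distribution: P(Rh+) = 1.
Independent loci: 1/4 × 1 = 1/4.

1/4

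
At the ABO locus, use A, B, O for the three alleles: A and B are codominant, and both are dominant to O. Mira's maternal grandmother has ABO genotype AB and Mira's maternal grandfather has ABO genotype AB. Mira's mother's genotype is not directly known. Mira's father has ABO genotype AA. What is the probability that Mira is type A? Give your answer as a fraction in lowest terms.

1/2

Mira's mother's ABO genotype from AB × AB: 1/4 AA, 1/2 AB, 1/4 BB.
Crossing each possibility with the father AA and summing P(type A): 1/4·1 + 1/2·1/2 + 1/4·0 = 1/2.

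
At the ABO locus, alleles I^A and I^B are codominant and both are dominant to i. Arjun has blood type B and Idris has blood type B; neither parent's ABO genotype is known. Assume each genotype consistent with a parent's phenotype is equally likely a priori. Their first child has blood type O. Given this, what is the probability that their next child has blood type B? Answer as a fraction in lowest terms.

Possible genotypes: Arjun ∈ {I^B I^B, I^B i}; Idris ∈ {I^B I^B, I^B i}.
Weight each parental genotype pair by prior × P(type-O child):
  I^B i × I^B i: posterior weight 1; P(next child type B) = 3/4.
Weighted sum = 3/4.

3/4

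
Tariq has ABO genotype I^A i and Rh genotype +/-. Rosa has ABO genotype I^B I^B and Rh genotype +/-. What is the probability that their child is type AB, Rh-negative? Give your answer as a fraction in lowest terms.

ABO cross I^A i × I^B I^B → offspring phenotypes: 1/2 B, 1/2 AB.
Rh cross +/- × +/- → 3/4 Rh+, 1/4 Rh-.
Independent loci: P(type AB, Rh-negative) = 1/2 × 1/4 = 1/8.

1/8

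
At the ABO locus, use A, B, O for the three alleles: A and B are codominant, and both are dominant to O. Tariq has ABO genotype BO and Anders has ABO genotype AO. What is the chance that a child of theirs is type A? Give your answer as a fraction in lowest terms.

1/4

ABO cross BO × AO → offspring phenotypes: 1/4 O, 1/4 A, 1/4 B, 1/4 AB.
So P(type A) = 1/4.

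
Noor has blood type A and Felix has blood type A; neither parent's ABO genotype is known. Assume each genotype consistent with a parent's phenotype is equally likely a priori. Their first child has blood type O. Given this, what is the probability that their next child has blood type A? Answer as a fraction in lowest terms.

Possible genotypes: Noor ∈ {I^A I^A, I^A i}; Felix ∈ {I^A I^A, I^A i}.
Weight each parental genotype pair by prior × P(type-O child):
  I^A i × I^A i: posterior weight 1; P(next child type A) = 3/4.
Weighted sum = 3/4.

3/4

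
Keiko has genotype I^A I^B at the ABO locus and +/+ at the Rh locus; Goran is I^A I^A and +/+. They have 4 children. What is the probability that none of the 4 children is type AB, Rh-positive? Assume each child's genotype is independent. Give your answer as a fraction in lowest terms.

1/16

ABO cross I^A I^B × I^A I^A → 1/2 A, 1/2 AB.
Rh cross +/+ × +/+ → 1 Rh+; so P(type AB, Rh-positive) = 1/2 × 1 = 1/2 per child.
P(not type AB, Rh-positive) = 1/2 for one child; (1/2)^4 = 1/16.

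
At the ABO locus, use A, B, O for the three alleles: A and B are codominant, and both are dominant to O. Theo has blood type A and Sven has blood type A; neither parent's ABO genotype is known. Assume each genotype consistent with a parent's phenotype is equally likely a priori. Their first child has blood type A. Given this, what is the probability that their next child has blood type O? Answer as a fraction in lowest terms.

1/20

Possible genotypes: Theo ∈ {AA, AO}; Sven ∈ {AA, AO}.
Weight each parental genotype pair by prior × P(type-A child):
  AA × AA: posterior weight 4/15; P(next child type O) = 0.
  AA × AO: posterior weight 4/15; P(next child type O) = 0.
  AO × AA: posterior weight 4/15; P(next child type O) = 0.
  AO × AO: posterior weight 1/5; P(next child type O) = 1/4.
Weighted sum = 1/20.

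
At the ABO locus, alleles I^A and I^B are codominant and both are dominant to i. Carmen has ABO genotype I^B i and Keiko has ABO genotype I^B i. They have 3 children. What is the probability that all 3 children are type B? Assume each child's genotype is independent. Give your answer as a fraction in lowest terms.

27/64

ABO cross I^B i × I^B i → 1/4 O, 3/4 B.
So P(type B) = 3/4 per child.
All 3 independent: (3/4)^3 = 27/64.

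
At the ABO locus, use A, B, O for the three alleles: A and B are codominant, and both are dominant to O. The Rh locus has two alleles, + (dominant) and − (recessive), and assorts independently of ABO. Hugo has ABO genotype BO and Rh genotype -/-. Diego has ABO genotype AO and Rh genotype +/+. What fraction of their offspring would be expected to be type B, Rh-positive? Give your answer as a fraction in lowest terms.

ABO cross BO × AO → offspring phenotypes: 1/4 O, 1/4 A, 1/4 B, 1/4 AB.
Rh cross -/- × +/+ → 1 Rh+.
Independent loci: P(type B, Rh-positive) = 1/4 × 1 = 1/4.

1/4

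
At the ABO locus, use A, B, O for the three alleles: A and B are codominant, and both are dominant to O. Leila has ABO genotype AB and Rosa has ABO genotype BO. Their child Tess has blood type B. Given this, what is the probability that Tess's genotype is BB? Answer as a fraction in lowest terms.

1/2

Cross AB × BO → 1/4 AB, 1/4 AO, 1/4 BB, 1/4 BO.
Type-B genotypes among offspring: BB (1/4), BO (1/4); total 1/2.
P(BB | type B) = (1/4) / (1/2) = 1/2.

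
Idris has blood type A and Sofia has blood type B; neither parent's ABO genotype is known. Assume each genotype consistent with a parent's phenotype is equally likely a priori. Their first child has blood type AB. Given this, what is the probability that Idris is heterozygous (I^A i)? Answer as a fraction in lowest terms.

1/3

Possible genotypes: Idris ∈ {I^A I^A, I^A i}; Sofia ∈ {I^B I^B, I^B i}.
Weight each parental genotype pair by prior × P(type-AB child):
  I^A I^A × I^B I^B: posterior weight 4/9.
  I^A I^A × I^B i: posterior weight 2/9.
  I^A i × I^B I^B: posterior weight 2/9.
  I^A i × I^B i: posterior weight 1/9.
Sum the posterior weight over pairs where Idris is I^A i: 1/3.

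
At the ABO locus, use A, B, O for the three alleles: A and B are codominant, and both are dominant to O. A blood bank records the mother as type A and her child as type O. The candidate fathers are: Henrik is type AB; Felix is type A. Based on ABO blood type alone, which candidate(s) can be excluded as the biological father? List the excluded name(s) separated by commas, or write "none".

A candidate is excluded only if no genotype consistent with his phenotype could produce a type O child with a type A mother.
Henrik (type AB): no genotype consistent with that phenotype can produce a type-O child with a type-A mother.

Henrik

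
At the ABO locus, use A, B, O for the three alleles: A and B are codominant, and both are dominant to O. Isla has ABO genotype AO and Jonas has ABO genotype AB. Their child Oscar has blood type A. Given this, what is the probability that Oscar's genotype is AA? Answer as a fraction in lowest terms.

Cross AO × AB → 1/4 AA, 1/4 AB, 1/4 AO, 1/4 BO.
Type-A genotypes among offspring: AA (1/4), AO (1/4); total 1/2.
P(AA | type A) = (1/4) / (1/2) = 1/2.

1/2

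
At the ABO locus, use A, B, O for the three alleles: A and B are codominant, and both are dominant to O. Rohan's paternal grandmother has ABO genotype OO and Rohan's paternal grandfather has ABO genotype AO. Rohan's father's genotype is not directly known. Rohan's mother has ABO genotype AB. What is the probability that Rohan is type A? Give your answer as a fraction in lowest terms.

Rohan's father's ABO genotype from OO × AO: 1/2 AO, 1/2 OO.
Crossing each possibility with the mother AB and summing P(type A): 1/2·1/2 + 1/2·1/2 = 1/2.

1/2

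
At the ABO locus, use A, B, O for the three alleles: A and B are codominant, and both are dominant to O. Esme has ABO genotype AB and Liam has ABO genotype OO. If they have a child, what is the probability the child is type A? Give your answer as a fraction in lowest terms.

ABO cross AB × OO → offspring phenotypes: 1/2 A, 1/2 B.
So P(type A) = 1/2.

1/2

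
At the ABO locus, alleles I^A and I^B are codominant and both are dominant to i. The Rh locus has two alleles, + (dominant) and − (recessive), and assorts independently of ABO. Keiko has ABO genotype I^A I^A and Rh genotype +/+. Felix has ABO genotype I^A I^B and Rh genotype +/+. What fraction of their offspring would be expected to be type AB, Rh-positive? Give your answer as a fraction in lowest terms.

ABO cross I^A I^A × I^A I^B → offspring phenotypes: 1/2 A, 1/2 AB.
Rh cross +/+ × +/+ → 1 Rh+.
Independent loci: P(type AB, Rh-positive) = 1/2 × 1 = 1/2.

1/2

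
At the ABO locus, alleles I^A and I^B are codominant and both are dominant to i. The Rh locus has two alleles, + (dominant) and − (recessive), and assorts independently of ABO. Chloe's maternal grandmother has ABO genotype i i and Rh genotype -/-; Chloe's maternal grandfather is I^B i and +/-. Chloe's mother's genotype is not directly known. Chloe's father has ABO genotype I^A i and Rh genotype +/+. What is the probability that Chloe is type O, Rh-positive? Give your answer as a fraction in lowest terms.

Chloe's mother's ABO genotype from i i × I^B i: 1/2 I^B i, 1/2 i i.
Crossing each possibility with the father I^A i and summing P(type O): 1/2·1/4 + 1/2·1/2 = 3/8.
Similarly for Rh via the mother's Rh distribution: P(Rh+) = 1.
Independent loci: 3/8 × 1 = 3/8.

3/8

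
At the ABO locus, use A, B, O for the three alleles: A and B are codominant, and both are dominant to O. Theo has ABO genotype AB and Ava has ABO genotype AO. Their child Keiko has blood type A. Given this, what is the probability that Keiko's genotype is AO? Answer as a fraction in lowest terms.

1/2

Cross AB × AO → 1/4 AA, 1/4 AB, 1/4 AO, 1/4 BO.
Type-A genotypes among offspring: AA (1/4), AO (1/4); total 1/2.
P(AO | type A) = (1/4) / (1/2) = 1/2.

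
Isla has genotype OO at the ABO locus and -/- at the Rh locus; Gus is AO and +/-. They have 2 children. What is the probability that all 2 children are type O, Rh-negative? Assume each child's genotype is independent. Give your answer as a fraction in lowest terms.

1/16

ABO cross OO × AO → 1/2 O, 1/2 A.
Rh cross -/- × +/- → 1/2 Rh+, 1/2 Rh-; so P(type O, Rh-negative) = 1/2 × 1/2 = 1/4 per child.
All 2 independent: (1/4)^2 = 1/16.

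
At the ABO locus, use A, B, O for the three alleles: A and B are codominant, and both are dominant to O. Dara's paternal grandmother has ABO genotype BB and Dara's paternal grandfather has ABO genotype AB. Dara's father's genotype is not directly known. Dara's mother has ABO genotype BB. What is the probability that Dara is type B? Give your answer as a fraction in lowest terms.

3/4

Dara's father's ABO genotype from BB × AB: 1/2 AB, 1/2 BB.
Crossing each possibility with the mother BB and summing P(type B): 1/2·1/2 + 1/2·1 = 3/4.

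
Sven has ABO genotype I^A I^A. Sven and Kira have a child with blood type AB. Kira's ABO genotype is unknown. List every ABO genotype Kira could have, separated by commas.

For each candidate genotype of Kira, check whether crossing it with I^A I^A can produce every observed child phenotype.
  I^A I^A → possible child types {A} ✗
  I^A I^B → possible child types {A, AB} ✓
  I^A i → possible child types {A} ✗
  I^B I^B → possible child types {AB} ✓
  I^B i → possible child types {A, AB} ✓
  i i → possible child types {A} ✗

I^A I^B, I^B I^B, I^B i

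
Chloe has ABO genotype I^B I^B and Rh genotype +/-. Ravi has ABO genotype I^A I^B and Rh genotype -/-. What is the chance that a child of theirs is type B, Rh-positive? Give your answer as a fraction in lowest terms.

1/4

ABO cross I^B I^B × I^A I^B → offspring phenotypes: 1/2 B, 1/2 AB.
Rh cross +/- × -/- → 1/2 Rh+, 1/2 Rh-.
Independent loci: P(type B, Rh-positive) = 1/2 × 1/2 = 1/4.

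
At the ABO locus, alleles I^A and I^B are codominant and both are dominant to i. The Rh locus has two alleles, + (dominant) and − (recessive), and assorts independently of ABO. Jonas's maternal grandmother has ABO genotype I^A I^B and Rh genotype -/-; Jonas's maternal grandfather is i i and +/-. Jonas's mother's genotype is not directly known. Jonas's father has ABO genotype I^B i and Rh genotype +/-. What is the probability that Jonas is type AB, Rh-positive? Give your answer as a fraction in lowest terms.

Jonas's mother's ABO genotype from I^A I^B × i i: 1/2 I^A i, 1/2 I^B i.
Crossing each possibility with the father I^B i and summing P(type AB): 1/2·1/4 + 1/2·0 = 1/8.
Similarly for Rh via the mother's Rh distribution: P(Rh+) = 5/8.
Independent loci: 1/8 × 5/8 = 5/64.

5/64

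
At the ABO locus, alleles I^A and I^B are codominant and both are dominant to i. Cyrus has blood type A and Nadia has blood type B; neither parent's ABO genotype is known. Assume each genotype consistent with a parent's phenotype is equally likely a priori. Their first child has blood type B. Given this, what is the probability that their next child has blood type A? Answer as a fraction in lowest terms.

1/12

Possible genotypes: Cyrus ∈ {I^A I^A, I^A i}; Nadia ∈ {I^B I^B, I^B i}.
Weight each parental genotype pair by prior × P(type-B child):
  I^A i × I^B I^B: posterior weight 2/3; P(next child type A) = 0.
  I^A i × I^B i: posterior weight 1/3; P(next child type A) = 1/4.
Weighted sum = 1/12.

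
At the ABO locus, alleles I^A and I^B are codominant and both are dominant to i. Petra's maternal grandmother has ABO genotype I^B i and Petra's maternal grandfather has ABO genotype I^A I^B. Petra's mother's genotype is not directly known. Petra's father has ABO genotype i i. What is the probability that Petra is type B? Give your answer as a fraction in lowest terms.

Petra's mother's ABO genotype from I^B i × I^A I^B: 1/4 I^A I^B, 1/4 I^A i, 1/4 I^B I^B, 1/4 I^B i.
Crossing each possibility with the father i i and summing P(type B): 1/4·1/2 + 1/4·0 + 1/4·1 + 1/4·1/2 = 1/2.

1/2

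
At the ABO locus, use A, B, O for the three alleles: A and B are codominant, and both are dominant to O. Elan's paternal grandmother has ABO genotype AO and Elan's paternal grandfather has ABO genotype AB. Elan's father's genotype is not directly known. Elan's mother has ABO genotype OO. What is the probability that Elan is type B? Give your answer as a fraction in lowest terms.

1/4

Elan's father's ABO genotype from AO × AB: 1/4 AA, 1/4 AB, 1/4 AO, 1/4 BO.
Crossing each possibility with the mother OO and summing P(type B): 1/4·0 + 1/4·1/2 + 1/4·0 + 1/4·1/2 = 1/4.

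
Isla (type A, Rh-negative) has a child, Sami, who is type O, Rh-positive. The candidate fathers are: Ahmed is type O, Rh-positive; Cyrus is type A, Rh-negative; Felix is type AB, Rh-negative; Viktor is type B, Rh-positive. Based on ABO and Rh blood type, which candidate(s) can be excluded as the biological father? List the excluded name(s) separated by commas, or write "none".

A candidate is excluded only if no genotype consistent with his phenotype could produce a type O, Rh-positive child with a type A, Rh-negative mother.
Cyrus (type A, Rh-): no genotype consistent with that phenotype can produce a type-O Rh+ child with a type-A mother.
Felix (type AB, Rh-): no genotype consistent with that phenotype can produce a type-O Rh+ child with a type-A mother.

Cyrus, Felix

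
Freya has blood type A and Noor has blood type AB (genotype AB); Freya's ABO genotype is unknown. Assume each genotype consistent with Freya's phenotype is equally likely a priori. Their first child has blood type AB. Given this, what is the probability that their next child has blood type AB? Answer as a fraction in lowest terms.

5/12

Possible genotypes: Freya ∈ {AA, AO}; Noor ∈ {AB}.
Weight each parental genotype pair by prior × P(type-AB child):
  AA × AB: posterior weight 2/3; P(next child type AB) = 1/2.
  AO × AB: posterior weight 1/3; P(next child type AB) = 1/4.
Weighted sum = 5/12.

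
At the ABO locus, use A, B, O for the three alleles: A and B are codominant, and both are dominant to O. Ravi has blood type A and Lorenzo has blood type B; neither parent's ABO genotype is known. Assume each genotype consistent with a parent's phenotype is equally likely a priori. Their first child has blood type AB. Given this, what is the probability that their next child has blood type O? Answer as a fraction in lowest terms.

1/36

Possible genotypes: Ravi ∈ {AA, AO}; Lorenzo ∈ {BB, BO}.
Weight each parental genotype pair by prior × P(type-AB child):
  AA × BB: posterior weight 4/9; P(next child type O) = 0.
  AA × BO: posterior weight 2/9; P(next child type O) = 0.
  AO × BB: posterior weight 2/9; P(next child type O) = 0.
  AO × BO: posterior weight 1/9; P(next child type O) = 1/4.
Weighted sum = 1/36.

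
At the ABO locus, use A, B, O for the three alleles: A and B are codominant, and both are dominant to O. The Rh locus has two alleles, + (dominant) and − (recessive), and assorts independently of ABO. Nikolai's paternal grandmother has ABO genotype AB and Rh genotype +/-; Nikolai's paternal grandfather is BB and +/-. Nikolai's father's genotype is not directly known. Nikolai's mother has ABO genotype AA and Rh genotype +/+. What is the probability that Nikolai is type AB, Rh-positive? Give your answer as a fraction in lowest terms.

3/4

Nikolai's father's ABO genotype from AB × BB: 1/2 AB, 1/2 BB.
Crossing each possibility with the mother AA and summing P(type AB): 1/2·1/2 + 1/2·1 = 3/4.
Similarly for Rh via the father's Rh distribution: P(Rh+) = 1.
Independent loci: 3/4 × 1 = 3/4.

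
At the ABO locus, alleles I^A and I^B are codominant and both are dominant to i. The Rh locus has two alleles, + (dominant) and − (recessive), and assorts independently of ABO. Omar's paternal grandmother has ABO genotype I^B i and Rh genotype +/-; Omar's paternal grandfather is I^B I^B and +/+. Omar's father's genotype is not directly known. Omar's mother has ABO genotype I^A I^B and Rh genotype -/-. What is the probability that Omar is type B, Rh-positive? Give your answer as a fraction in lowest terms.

3/8

Omar's father's ABO genotype from I^B i × I^B I^B: 1/2 I^B I^B, 1/2 I^B i.
Crossing each possibility with the mother I^A I^B and summing P(type B): 1/2·1/2 + 1/2·1/2 = 1/2.
Similarly for Rh via the father's Rh distribution: P(Rh+) = 3/4.
Independent loci: 1/2 × 3/4 = 3/8.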